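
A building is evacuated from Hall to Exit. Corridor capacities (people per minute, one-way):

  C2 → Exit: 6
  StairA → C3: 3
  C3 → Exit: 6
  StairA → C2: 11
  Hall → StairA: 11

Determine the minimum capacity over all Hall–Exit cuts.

9

Augment Hall→StairA→C2→Exit: bottleneck 6, flow now 6.
Augment Hall→StairA→C3→Exit: bottleneck 3, flow now 9.
No augmenting path remains; maximum flow = 9.
By max-flow min-cut, the minimum cut capacity equals the max flow.
In the residual graph, reachable from Hall: {Hall, StairA, C2}.
Min-cut edges: StairA→C3 (3), C2→Exit (6); capacity 3 + 6 = 9.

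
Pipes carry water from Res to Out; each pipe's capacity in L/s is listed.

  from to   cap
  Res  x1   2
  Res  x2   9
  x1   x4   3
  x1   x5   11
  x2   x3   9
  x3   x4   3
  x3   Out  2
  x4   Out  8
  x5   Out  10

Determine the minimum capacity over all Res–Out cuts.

Augment Res→x1→x4→Out: bottleneck 2, flow now 2.
Augment Res→x2→x3→Out: bottleneck 2, flow now 4.
Augment Res→x2→x3→x4→Out: bottleneck 3, flow now 7.
No augmenting path remains; maximum flow = 7.
By max-flow min-cut, the minimum cut capacity equals the max flow.
In the residual graph, reachable from Res: {Res, x2, x3}.
Min-cut edges: Res→x1 (2), x3→x4 (3), x3→Out (2); capacity 2 + 3 + 2 = 7.

7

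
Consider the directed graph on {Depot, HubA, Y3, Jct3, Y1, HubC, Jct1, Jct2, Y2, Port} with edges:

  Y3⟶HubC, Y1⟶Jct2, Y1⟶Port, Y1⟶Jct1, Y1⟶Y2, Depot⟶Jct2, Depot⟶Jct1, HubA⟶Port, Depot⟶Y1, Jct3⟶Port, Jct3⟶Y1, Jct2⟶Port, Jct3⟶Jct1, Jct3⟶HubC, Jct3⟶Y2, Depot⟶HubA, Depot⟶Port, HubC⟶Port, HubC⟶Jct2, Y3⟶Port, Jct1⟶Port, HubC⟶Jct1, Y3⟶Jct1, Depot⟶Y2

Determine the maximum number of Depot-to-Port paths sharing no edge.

Assign every edge capacity 1; by Menger, the answer equals the max flow.
Path Depot→Port (+1); total 1.
Path Depot→HubA→Port (+1); total 2.
Path Depot→Y1→Port (+1); total 3.
Path Depot→Jct1→Port (+1); total 4.
Path Depot→Jct2→Port (+1); total 5.
No residual Depot→Port path; max flow = 5.
Certifying cut of size 5: {Depot→HubA, Depot→Jct1, Depot→Jct2, Depot→Port, Depot→Y1}.

5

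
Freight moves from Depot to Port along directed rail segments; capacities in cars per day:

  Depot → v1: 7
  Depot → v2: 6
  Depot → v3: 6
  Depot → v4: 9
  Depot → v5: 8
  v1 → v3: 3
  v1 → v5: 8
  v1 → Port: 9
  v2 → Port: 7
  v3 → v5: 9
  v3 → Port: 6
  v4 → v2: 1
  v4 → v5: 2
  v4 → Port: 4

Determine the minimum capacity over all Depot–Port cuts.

24

Augment Depot→v1→Port: bottleneck 7, flow now 7.
Augment Depot→v2→Port: bottleneck 6, flow now 13.
Augment Depot→v3→Port: bottleneck 6, flow now 19.
Augment Depot→v4→Port: bottleneck 4, flow now 23.
Augment Depot→v4→v2→Port: bottleneck 1, flow now 24.
No augmenting path remains; maximum flow = 24.
By max-flow min-cut, the minimum cut capacity equals the max flow.
In the residual graph, reachable from Depot: {Depot, v4, v5}.
Min-cut edges: Depot→v1 (7), Depot→v2 (6), Depot→v3 (6), v4→v2 (1), v4→Port (4); capacity 7 + 6 + 6 + 1 + 4 = 24.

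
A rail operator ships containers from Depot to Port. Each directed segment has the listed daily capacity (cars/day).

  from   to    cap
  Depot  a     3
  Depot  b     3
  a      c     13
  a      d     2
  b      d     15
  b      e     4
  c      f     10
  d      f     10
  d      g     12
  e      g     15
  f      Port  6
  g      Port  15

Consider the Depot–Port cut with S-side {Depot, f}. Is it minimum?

Given cut capacity: 3 + 3 + 6 = 12.
Augment Depot→a→c→f→Port: bottleneck 3, flow now 3.
Augment Depot→b→d→f→Port: bottleneck 3, flow now 6.
No augmenting path remains; maximum flow = 6.
In the residual graph, reachable from Depot: {Depot}.
Min-cut edges: Depot→a (3), Depot→b (3); capacity 3 + 3 = 6.
Cut capacity 12 exceeds the max flow 6, so it is not minimum.

No — its capacity is 12, but the minimum cut has capacity 6.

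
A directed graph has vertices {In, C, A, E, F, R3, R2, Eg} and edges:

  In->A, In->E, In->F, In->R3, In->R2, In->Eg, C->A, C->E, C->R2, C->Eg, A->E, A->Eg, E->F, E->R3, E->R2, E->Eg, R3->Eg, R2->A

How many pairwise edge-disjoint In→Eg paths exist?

4

Assign every edge capacity 1; by Menger, the answer equals the max flow.
Path In→Eg (+1); total 1.
Path In→A→Eg (+1); total 2.
Path In→E→Eg (+1); total 3.
Path In→R3→Eg (+1); total 4.
No residual In→Eg path; max flow = 4.
Certifying cut of size 4: {A→Eg, E→Eg, In→Eg, R3→Eg}.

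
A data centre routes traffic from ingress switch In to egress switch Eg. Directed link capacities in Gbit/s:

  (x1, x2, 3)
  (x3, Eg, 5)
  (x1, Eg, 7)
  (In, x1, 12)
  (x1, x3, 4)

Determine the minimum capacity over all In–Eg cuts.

Augment In→x1→Eg: bottleneck 7, flow now 7.
Augment In→x1→x3→Eg: bottleneck 4, flow now 11.
No augmenting path remains; maximum flow = 11.
By max-flow min-cut, the minimum cut capacity equals the max flow.
In the residual graph, reachable from In: {In, x1, x2}.
Min-cut edges: x1→x3 (4), x1→Eg (7); capacity 4 + 7 = 11.

11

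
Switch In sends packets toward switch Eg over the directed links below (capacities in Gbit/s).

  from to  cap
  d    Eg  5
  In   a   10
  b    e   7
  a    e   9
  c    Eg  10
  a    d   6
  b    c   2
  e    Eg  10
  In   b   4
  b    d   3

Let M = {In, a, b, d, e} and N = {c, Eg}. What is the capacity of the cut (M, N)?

Edges leaving {In, a, b, d, e}: b→c (2), d→Eg (5), e→Eg (10).
Cut capacity = 2 + 5 + 10 = 17.

17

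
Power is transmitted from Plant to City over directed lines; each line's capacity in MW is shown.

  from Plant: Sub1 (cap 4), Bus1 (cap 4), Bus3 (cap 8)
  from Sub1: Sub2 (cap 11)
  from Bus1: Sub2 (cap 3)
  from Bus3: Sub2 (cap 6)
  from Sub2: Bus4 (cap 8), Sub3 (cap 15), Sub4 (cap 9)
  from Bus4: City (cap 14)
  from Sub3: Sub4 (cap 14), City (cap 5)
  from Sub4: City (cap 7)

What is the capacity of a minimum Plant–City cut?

Augment Plant→Sub1→Sub2→Bus4→City: bottleneck 4, flow now 4.
Augment Plant→Bus1→Sub2→Bus4→City: bottleneck 3, flow now 7.
Augment Plant→Bus3→Sub2→Bus4→City: bottleneck 1, flow now 8.
Augment Plant→Bus3→Sub2→Sub3→City: bottleneck 5, flow now 13.
No augmenting path remains; maximum flow = 13.
By max-flow min-cut, the minimum cut capacity equals the max flow.
In the residual graph, reachable from Plant: {Plant, Bus1, Bus3}.
Min-cut edges: Plant→Sub1 (4), Bus1→Sub2 (3), Bus3→Sub2 (6); capacity 4 + 3 + 6 = 13.

13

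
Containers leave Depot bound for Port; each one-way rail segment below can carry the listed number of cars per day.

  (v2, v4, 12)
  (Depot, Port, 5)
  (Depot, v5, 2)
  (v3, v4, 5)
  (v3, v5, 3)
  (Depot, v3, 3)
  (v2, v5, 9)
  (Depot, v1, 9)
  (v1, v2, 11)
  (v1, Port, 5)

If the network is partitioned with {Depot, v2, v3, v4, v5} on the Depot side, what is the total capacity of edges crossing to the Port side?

14

Edges leaving {Depot, v2, v3, v4, v5}: Depot→v1 (9), Depot→Port (5).
Cut capacity = 9 + 5 = 14.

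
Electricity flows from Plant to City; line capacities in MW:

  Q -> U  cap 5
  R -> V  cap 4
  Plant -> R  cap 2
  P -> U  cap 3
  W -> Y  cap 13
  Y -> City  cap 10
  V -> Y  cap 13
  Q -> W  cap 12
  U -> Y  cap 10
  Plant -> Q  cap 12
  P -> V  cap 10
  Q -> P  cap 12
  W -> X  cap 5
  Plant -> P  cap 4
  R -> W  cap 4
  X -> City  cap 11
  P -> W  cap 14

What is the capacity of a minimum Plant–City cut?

Augment Plant→P→U→Y→City: bottleneck 3, flow now 3.
Augment Plant→P→V→Y→City: bottleneck 1, flow now 4.
Augment Plant→Q→U→Y→City: bottleneck 5, flow now 9.
Augment Plant→Q→W→X→City: bottleneck 5, flow now 14.
Augment Plant→Q→W→Y→City: bottleneck 1, flow now 15.
No augmenting path remains; maximum flow = 15.
By max-flow min-cut, the minimum cut capacity equals the max flow.
In the residual graph, reachable from Plant: {Plant, P, Q, R, U, V, W, Y}.
Min-cut edges: W→X (5), Y→City (10); capacity 5 + 10 = 15.

15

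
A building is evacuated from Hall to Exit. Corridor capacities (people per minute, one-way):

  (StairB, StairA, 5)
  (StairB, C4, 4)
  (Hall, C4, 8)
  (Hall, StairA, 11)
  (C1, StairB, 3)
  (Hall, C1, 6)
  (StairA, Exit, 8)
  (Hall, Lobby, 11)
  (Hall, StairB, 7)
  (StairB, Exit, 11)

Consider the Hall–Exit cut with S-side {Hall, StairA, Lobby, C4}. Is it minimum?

No — its capacity is 21, but the minimum cut has capacity 18.

Given cut capacity: 6 + 7 + 8 = 21.
Augment Hall→StairA→Exit: bottleneck 8, flow now 8.
Augment Hall→StairB→Exit: bottleneck 7, flow now 15.
Augment Hall→C1→StairB→Exit: bottleneck 3, flow now 18.
No augmenting path remains; maximum flow = 18.
In the residual graph, reachable from Hall: {Hall, C1, StairA, Lobby, C4}.
Min-cut edges: Hall→StairB (7), C1→StairB (3), StairA→Exit (8); capacity 7 + 3 + 8 = 18.
Cut capacity 21 exceeds the max flow 18, so it is not minimum.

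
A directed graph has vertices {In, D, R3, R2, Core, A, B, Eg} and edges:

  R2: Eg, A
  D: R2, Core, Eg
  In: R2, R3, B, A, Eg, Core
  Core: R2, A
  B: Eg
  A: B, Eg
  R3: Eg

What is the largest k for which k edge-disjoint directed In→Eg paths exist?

5

Assign every edge capacity 1; by Menger, the answer equals the max flow.
Path In→Eg (+1); total 1.
Path In→R3→Eg (+1); total 2.
Path In→R2→Eg (+1); total 3.
Path In→A→Eg (+1); total 4.
Path In→B→Eg (+1); total 5.
No residual In→Eg path; max flow = 5.
Certifying cut of size 5: {A→Eg, B→Eg, In→Eg, In→R3, R2→Eg}.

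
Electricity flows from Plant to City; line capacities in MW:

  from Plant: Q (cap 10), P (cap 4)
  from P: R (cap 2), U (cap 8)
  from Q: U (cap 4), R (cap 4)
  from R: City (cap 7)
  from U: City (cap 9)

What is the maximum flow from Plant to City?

Augment Plant→P→R→City: bottleneck 2, flow now 2.
Augment Plant→P→U→City: bottleneck 2, flow now 4.
Augment Plant→Q→R→City: bottleneck 4, flow now 8.
Augment Plant→Q→U→City: bottleneck 4, flow now 12.
No augmenting path remains; maximum flow = 12.
In the residual graph, reachable from Plant: {Plant, Q}.
Min-cut edges: Plant→P (4), Q→R (4), Q→U (4); capacity 4 + 4 + 4 = 12.
This cut is saturated, so no flow can exceed 12.

12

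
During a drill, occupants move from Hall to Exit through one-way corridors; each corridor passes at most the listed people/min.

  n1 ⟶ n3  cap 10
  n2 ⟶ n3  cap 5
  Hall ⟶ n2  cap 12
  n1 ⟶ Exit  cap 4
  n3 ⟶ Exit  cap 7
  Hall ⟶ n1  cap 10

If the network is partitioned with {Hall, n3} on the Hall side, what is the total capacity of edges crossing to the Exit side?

Edges leaving {Hall, n3}: Hall→n1 (10), Hall→n2 (12), n3→Exit (7).
Cut capacity = 10 + 12 + 7 = 29.

29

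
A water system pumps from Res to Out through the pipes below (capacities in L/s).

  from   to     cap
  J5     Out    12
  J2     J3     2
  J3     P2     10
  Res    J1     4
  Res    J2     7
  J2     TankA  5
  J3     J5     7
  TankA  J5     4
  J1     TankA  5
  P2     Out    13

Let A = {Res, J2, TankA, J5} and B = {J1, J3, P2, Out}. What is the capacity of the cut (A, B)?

Edges leaving {Res, J2, TankA, J5}: Res→J1 (4), J2→J3 (2), J5→Out (12).
Cut capacity = 4 + 2 + 12 = 18.

18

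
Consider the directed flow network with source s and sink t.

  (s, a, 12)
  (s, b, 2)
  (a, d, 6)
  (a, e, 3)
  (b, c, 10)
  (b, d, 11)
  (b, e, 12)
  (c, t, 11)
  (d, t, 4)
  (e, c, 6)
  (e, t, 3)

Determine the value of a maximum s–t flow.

Augment s→a→d→t: bottleneck 4, flow now 4.
Augment s→a→e→t: bottleneck 3, flow now 7.
Augment s→b→c→t: bottleneck 2, flow now 9.
No augmenting path remains; maximum flow = 9.
In the residual graph, reachable from s: {s, a, d}.
Min-cut edges: s→b (2), a→e (3), d→t (4); capacity 2 + 3 + 4 = 9.
This cut is saturated, so no flow can exceed 9.

9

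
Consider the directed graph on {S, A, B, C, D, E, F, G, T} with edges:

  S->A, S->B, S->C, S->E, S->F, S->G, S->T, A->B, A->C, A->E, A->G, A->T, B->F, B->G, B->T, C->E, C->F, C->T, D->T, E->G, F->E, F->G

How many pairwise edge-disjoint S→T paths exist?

4

Assign every edge capacity 1; by Menger, the answer equals the max flow.
Path S→T (+1); total 1.
Path S→A→T (+1); total 2.
Path S→B→T (+1); total 3.
Path S→C→T (+1); total 4.
No residual S→T path; max flow = 4.
Certifying cut of size 4: {S→A, S→B, S→C, S→T}.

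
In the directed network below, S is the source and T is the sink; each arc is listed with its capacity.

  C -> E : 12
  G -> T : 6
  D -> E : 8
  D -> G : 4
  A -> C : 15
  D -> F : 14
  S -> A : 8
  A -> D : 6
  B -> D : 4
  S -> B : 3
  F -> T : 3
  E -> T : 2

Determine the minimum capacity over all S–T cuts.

9

Augment S→A→C→E→T: bottleneck 2, flow now 2.
Augment S→A→D→F→T: bottleneck 3, flow now 5.
Augment S→A→D→G→T: bottleneck 3, flow now 8.
Augment S→B→D→G→T: bottleneck 1, flow now 9.
No augmenting path remains; maximum flow = 9.
By max-flow min-cut, the minimum cut capacity equals the max flow.
In the residual graph, reachable from S: {S, A, B, C, D, E, F}.
Min-cut edges: D→G (4), E→T (2), F→T (3); capacity 4 + 2 + 3 = 9.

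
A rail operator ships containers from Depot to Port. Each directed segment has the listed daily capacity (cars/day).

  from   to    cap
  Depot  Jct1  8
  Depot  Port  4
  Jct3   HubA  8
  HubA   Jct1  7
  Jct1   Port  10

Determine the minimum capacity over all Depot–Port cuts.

Augment Depot→Port: bottleneck 4, flow now 4.
Augment Depot→Jct1→Port: bottleneck 8, flow now 12.
No augmenting path remains; maximum flow = 12.
By max-flow min-cut, the minimum cut capacity equals the max flow.
In the residual graph, reachable from Depot: {Depot}.
Min-cut edges: Depot→Jct1 (8), Depot→Port (4); capacity 8 + 4 = 12.

12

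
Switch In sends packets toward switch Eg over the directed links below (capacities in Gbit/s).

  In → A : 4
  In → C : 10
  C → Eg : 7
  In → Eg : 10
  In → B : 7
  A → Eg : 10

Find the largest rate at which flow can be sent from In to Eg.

Augment In→Eg: bottleneck 10, flow now 10.
Augment In→A→Eg: bottleneck 4, flow now 14.
Augment In→C→Eg: bottleneck 7, flow now 21.
No augmenting path remains; maximum flow = 21.
In the residual graph, reachable from In: {In, B, C}.
Min-cut edges: In→A (4), In→Eg (10), C→Eg (7); capacity 4 + 10 + 7 = 21.
This cut is saturated, so no flow can exceed 21.

21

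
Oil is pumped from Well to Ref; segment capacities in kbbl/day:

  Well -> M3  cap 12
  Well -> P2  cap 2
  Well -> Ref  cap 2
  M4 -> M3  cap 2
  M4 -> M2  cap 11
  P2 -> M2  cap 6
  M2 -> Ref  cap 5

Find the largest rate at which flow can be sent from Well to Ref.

4

Augment Well→Ref: bottleneck 2, flow now 2.
Augment Well→P2→M2→Ref: bottleneck 2, flow now 4.
No augmenting path remains; maximum flow = 4.
In the residual graph, reachable from Well: {Well, M3}.
Min-cut edges: Well→P2 (2), Well→Ref (2); capacity 2 + 2 = 4.
This cut is saturated, so no flow can exceed 4.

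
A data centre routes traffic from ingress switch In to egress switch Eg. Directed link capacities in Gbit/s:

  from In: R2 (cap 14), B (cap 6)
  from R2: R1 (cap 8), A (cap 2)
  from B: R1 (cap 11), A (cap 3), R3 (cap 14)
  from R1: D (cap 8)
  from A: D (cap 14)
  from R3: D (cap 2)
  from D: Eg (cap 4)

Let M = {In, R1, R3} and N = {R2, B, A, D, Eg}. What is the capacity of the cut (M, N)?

30

Edges leaving {In, R1, R3}: In→R2 (14), In→B (6), R1→D (8), R3→D (2).
Cut capacity = 14 + 6 + 8 + 2 = 30.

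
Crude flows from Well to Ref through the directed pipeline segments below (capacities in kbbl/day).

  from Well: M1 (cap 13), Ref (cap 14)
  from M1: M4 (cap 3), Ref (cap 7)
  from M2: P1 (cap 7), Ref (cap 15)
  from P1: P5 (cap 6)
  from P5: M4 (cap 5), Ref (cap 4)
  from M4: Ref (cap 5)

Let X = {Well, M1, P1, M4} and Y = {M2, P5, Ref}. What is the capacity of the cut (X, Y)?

Edges leaving {Well, M1, P1, M4}: Well→Ref (14), M1→Ref (7), P1→P5 (6), M4→Ref (5).
Cut capacity = 14 + 7 + 6 + 5 = 32.

32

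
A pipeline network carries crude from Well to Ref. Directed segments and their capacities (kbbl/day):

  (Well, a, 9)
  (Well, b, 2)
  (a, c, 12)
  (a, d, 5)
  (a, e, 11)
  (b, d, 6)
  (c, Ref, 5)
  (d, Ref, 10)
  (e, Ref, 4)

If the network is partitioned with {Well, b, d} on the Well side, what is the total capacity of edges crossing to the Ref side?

Edges leaving {Well, b, d}: Well→a (9), d→Ref (10).
Cut capacity = 9 + 10 = 19.

19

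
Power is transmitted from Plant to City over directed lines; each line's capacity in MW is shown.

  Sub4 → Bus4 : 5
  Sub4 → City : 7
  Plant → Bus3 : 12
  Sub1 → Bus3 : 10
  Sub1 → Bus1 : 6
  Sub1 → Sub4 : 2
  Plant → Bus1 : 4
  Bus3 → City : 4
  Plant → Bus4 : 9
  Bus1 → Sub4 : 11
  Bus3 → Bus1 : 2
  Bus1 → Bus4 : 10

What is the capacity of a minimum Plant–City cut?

Augment Plant→Bus3→City: bottleneck 4, flow now 4.
Augment Plant→Bus1→Sub4→City: bottleneck 4, flow now 8.
Augment Plant→Bus3→Bus1→Sub4→City: bottleneck 2, flow now 10.
No augmenting path remains; maximum flow = 10.
By max-flow min-cut, the minimum cut capacity equals the max flow.
In the residual graph, reachable from Plant: {Plant, Bus3, Bus4}.
Min-cut edges: Plant→Bus1 (4), Bus3→Bus1 (2), Bus3→City (4); capacity 4 + 2 + 4 = 10.

10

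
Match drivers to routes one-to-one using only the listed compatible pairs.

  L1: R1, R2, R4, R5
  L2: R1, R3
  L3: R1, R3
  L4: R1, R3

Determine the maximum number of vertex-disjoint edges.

Unit-capacity flow: source→left, listed edges, right→sink; max matching = max flow.
Augmenting path L1→R1 (+1); matched 1.
Augmenting path L2→R3 (+1); matched 2.
Augmenting path L3→R1→L1→R2 (+1); matched 3.
No augmenting path remains; maximum matching = 3.
König certificate: {L1, R1, R3} is a vertex cover of size 3 (every listed pair touches it), so no matching can be larger.

3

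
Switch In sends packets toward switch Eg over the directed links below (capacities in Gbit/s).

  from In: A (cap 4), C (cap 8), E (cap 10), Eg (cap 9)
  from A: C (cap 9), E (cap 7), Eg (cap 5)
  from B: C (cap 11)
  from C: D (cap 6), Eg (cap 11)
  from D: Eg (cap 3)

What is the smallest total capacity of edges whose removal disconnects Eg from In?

Augment In→Eg: bottleneck 9, flow now 9.
Augment In→A→Eg: bottleneck 4, flow now 13.
Augment In→C→Eg: bottleneck 8, flow now 21.
No augmenting path remains; maximum flow = 21.
By max-flow min-cut, the minimum cut capacity equals the max flow.
In the residual graph, reachable from In: {In, E}.
Min-cut edges: In→A (4), In→C (8), In→Eg (9); capacity 4 + 8 + 9 = 21.

21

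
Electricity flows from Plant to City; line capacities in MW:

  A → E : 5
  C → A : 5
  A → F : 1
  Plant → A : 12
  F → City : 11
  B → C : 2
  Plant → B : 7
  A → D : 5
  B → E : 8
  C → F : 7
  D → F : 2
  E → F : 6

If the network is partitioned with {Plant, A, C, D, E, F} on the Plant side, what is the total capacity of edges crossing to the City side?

18

Edges leaving {Plant, A, C, D, E, F}: Plant→B (7), F→City (11).
Cut capacity = 7 + 11 = 18.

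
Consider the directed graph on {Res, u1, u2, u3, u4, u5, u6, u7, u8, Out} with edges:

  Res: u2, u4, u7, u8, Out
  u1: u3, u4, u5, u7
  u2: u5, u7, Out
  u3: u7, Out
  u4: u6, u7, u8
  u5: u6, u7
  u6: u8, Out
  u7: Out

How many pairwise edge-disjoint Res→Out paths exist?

Assign every edge capacity 1; by Menger, the answer equals the max flow.
Path Res→Out (+1); total 1.
Path Res→u2→Out (+1); total 2.
Path Res→u7→Out (+1); total 3.
Path Res→u4→u6→Out (+1); total 4.
No residual Res→Out path; max flow = 4.
Certifying cut of size 4: {Res→Out, Res→u2, Res→u4, Res→u7}.

4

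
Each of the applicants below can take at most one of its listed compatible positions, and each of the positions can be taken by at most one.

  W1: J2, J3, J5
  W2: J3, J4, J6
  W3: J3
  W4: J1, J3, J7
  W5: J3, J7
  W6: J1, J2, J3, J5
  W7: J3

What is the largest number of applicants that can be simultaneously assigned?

6

Unit-capacity flow: source→left, listed edges, right→sink; max matching = max flow.
Augmenting path W1→J2 (+1); matched 1.
Augmenting path W2→J3 (+1); matched 2.
Augmenting path W4→J1 (+1); matched 3.
Augmenting path W5→J7 (+1); matched 4.
Augmenting path W6→J5 (+1); matched 5.
Augmenting path W3→J3→W2→J4 (+1); matched 6.
No augmenting path remains; maximum matching = 6.
König certificate: {W1, W2, W4, W5, W6, J3} is a vertex cover of size 6 (every listed pair touches it), so no matching can be larger.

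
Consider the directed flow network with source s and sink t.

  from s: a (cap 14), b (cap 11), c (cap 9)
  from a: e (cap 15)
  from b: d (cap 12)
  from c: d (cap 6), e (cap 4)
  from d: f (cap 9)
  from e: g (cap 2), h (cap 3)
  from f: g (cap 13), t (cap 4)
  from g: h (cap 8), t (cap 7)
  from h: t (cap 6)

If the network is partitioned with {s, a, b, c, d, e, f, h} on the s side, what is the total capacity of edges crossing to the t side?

25

Edges leaving {s, a, b, c, d, e, f, h}: e→g (2), f→g (13), f→t (4), h→t (6).
Cut capacity = 2 + 13 + 4 + 6 = 25.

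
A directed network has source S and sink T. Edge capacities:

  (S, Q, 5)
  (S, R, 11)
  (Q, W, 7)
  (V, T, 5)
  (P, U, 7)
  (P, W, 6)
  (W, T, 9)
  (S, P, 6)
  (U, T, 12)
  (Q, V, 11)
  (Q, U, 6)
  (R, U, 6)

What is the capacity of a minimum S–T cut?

17

Augment S→P→U→T: bottleneck 6, flow now 6.
Augment S→Q→U→T: bottleneck 5, flow now 11.
Augment S→R→U→T: bottleneck 1, flow now 12.
Augment S→R→U→P→W→T: bottleneck 5, flow now 17. (uses reverse residual edge)
No augmenting path remains; maximum flow = 17.
By max-flow min-cut, the minimum cut capacity equals the max flow.
In the residual graph, reachable from S: {S, R}.
Min-cut edges: S→P (6), S→Q (5), R→U (6); capacity 6 + 5 + 6 = 17.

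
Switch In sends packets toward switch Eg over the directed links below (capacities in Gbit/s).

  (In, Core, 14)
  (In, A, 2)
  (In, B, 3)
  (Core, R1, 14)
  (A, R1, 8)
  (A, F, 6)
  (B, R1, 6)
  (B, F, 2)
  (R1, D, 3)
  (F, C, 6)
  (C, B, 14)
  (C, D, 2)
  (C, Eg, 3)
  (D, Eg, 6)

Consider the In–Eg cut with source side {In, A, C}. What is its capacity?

Edges leaving {In, A, C}: In→Core (14), In→B (3), A→R1 (8), A→F (6), C→B (14), C→D (2), C→Eg (3).
Cut capacity = 14 + 3 + 8 + 6 + 14 + 2 + 3 = 50.

50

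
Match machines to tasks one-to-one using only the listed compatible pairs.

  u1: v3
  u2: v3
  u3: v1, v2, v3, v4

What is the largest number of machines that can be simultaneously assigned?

2

Unit-capacity flow: source→left, listed edges, right→sink; max matching = max flow.
Augmenting path u1→v3 (+1); matched 1.
Augmenting path u3→v1 (+1); matched 2.
No augmenting path remains; maximum matching = 2.
König certificate: {u3, v3} is a vertex cover of size 2 (every listed pair touches it), so no matching can be larger.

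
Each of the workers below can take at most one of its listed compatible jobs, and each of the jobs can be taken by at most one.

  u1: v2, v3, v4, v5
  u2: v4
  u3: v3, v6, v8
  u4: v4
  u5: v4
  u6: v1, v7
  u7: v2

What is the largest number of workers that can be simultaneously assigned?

5

Unit-capacity flow: source→left, listed edges, right→sink; max matching = max flow.
Augmenting path u1→v2 (+1); matched 1.
Augmenting path u2→v4 (+1); matched 2.
Augmenting path u3→v3 (+1); matched 3.
Augmenting path u6→v1 (+1); matched 4.
Augmenting path u7→v2→u1→v5 (+1); matched 5.
No augmenting path remains; maximum matching = 5.
König certificate: {u1, u3, u6, u7, v4} is a vertex cover of size 5 (every listed pair touches it), so no matching can be larger.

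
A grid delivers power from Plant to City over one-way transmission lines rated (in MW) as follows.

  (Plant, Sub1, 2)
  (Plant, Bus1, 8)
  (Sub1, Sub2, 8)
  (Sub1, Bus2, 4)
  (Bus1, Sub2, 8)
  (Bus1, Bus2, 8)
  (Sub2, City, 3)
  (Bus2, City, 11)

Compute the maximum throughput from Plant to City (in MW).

Augment Plant→Sub1→Sub2→City: bottleneck 2, flow now 2.
Augment Plant→Bus1→Sub2→City: bottleneck 1, flow now 3.
Augment Plant→Bus1→Bus2→City: bottleneck 7, flow now 10.
No augmenting path remains; maximum flow = 10.
In the residual graph, reachable from Plant: {Plant}.
Min-cut edges: Plant→Sub1 (2), Plant→Bus1 (8); capacity 2 + 8 = 10.
This cut is saturated, so no flow can exceed 10.

10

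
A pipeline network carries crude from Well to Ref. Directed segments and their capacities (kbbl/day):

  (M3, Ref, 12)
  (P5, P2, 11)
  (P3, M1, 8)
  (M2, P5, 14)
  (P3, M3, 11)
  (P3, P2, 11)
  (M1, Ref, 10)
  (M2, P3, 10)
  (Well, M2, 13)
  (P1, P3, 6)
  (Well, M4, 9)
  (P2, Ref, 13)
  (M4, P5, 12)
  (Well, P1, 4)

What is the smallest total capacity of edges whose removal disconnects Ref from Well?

Augment Well→M2→P3→M3→Ref: bottleneck 10, flow now 10.
Augment Well→M2→P5→P2→Ref: bottleneck 3, flow now 13.
Augment Well→M4→P5→P2→Ref: bottleneck 8, flow now 21.
Augment Well→P1→P3→M3→Ref: bottleneck 1, flow now 22.
Augment Well→P1→P3→M1→Ref: bottleneck 3, flow now 25.
No augmenting path remains; maximum flow = 25.
By max-flow min-cut, the minimum cut capacity equals the max flow.
In the residual graph, reachable from Well: {Well, M2, M4, P5}.
Min-cut edges: Well→P1 (4), M2→P3 (10), P5→P2 (11); capacity 4 + 10 + 11 = 25.

25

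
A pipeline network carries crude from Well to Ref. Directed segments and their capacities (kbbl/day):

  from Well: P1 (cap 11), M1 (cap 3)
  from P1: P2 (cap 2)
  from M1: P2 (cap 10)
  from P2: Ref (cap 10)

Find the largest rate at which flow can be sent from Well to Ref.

5

Augment Well→P1→P2→Ref: bottleneck 2, flow now 2.
Augment Well→M1→P2→Ref: bottleneck 3, flow now 5.
No augmenting path remains; maximum flow = 5.
In the residual graph, reachable from Well: {Well, P1}.
Min-cut edges: Well→M1 (3), P1→P2 (2); capacity 3 + 2 = 5.
This cut is saturated, so no flow can exceed 5.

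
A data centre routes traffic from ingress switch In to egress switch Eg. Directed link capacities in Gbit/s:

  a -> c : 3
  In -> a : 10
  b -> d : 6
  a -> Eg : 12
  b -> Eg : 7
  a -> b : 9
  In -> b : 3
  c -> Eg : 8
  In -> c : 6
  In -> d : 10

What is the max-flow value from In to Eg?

Augment In→a→Eg: bottleneck 10, flow now 10.
Augment In→b→Eg: bottleneck 3, flow now 13.
Augment In→c→Eg: bottleneck 6, flow now 19.
No augmenting path remains; maximum flow = 19.
In the residual graph, reachable from In: {In, d}.
Min-cut edges: In→a (10), In→b (3), In→c (6); capacity 10 + 3 + 6 = 19.
This cut is saturated, so no flow can exceed 19.

19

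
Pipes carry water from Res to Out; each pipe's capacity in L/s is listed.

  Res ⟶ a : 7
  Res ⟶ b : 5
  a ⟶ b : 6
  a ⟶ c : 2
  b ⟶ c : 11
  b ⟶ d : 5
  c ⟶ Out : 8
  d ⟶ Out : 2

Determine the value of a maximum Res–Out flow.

10

Augment Res→a→c→Out: bottleneck 2, flow now 2.
Augment Res→b→c→Out: bottleneck 5, flow now 7.
Augment Res→a→b→c→Out: bottleneck 1, flow now 8.
Augment Res→a→b→d→Out: bottleneck 2, flow now 10.
No augmenting path remains; maximum flow = 10.
In the residual graph, reachable from Res: {Res, a, b, c, d}.
Min-cut edges: c→Out (8), d→Out (2); capacity 8 + 2 = 10.
This cut is saturated, so no flow can exceed 10.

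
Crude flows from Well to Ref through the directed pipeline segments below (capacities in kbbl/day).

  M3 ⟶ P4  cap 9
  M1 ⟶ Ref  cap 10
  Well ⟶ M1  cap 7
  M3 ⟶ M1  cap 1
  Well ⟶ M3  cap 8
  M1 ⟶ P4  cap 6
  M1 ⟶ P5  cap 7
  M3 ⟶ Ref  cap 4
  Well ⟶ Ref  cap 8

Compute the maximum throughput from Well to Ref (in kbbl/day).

20

Augment Well→Ref: bottleneck 8, flow now 8.
Augment Well→M1→Ref: bottleneck 7, flow now 15.
Augment Well→M3→Ref: bottleneck 4, flow now 19.
Augment Well→M3→M1→Ref: bottleneck 1, flow now 20.
No augmenting path remains; maximum flow = 20.
In the residual graph, reachable from Well: {Well, M3, P4}.
Min-cut edges: Well→M1 (7), Well→Ref (8), M3→M1 (1), M3→Ref (4); capacity 7 + 8 + 1 + 4 = 20.
This cut is saturated, so no flow can exceed 20.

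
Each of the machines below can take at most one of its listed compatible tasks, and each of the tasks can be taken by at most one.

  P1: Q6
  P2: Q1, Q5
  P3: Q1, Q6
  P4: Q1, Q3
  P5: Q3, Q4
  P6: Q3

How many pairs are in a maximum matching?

Unit-capacity flow: source→left, listed edges, right→sink; max matching = max flow.
Augmenting path P1→Q6 (+1); matched 1.
Augmenting path P2→Q1 (+1); matched 2.
Augmenting path P4→Q3 (+1); matched 3.
Augmenting path P5→Q4 (+1); matched 4.
Augmenting path P3→Q1→P2→Q5 (+1); matched 5.
No augmenting path remains; maximum matching = 5.
König certificate: {P2, P5, Q1, Q3, Q6} is a vertex cover of size 5 (every listed pair touches it), so no matching can be larger.

5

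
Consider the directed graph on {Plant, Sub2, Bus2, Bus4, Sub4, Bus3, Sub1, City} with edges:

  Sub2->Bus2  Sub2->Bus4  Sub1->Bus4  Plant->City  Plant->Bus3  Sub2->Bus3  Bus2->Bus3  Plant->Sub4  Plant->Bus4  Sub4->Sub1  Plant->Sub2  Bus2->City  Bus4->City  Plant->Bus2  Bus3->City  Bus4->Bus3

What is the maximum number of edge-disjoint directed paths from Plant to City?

Assign every edge capacity 1; by Menger, the answer equals the max flow.
Path Plant→City (+1); total 1.
Path Plant→Bus2→City (+1); total 2.
Path Plant→Bus4→City (+1); total 3.
Path Plant→Bus3→City (+1); total 4.
No residual Plant→City path; max flow = 4.
Certifying cut of size 4: {Bus2→City, Bus3→City, Bus4→City, Plant→City}.

4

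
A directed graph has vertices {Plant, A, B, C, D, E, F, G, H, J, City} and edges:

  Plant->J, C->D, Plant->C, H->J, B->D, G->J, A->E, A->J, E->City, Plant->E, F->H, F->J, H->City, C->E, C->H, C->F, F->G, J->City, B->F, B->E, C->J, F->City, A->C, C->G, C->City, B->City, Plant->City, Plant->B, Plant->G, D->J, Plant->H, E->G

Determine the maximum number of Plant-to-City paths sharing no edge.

Assign every edge capacity 1; by Menger, the answer equals the max flow.
Path Plant→City (+1); total 1.
Path Plant→B→City (+1); total 2.
Path Plant→C→City (+1); total 3.
Path Plant→E→City (+1); total 4.
Path Plant→H→City (+1); total 5.
Path Plant→J→City (+1); total 6.
No residual Plant→City path; max flow = 6.
Certifying cut of size 6: {J→City, Plant→B, Plant→C, Plant→City, Plant→E, Plant→H}.

6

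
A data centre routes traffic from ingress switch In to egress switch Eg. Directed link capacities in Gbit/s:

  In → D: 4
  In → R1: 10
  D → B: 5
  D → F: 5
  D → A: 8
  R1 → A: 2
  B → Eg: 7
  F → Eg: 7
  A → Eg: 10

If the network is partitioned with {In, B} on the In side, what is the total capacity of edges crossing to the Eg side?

21

Edges leaving {In, B}: In→D (4), In→R1 (10), B→Eg (7).
Cut capacity = 4 + 10 + 7 = 21.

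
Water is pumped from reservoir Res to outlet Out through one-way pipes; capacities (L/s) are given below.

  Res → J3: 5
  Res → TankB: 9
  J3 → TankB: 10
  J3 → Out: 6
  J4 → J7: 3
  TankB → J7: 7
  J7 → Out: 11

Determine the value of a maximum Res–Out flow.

12

Augment Res→J3→Out: bottleneck 5, flow now 5.
Augment Res→TankB→J7→Out: bottleneck 7, flow now 12.
No augmenting path remains; maximum flow = 12.
In the residual graph, reachable from Res: {Res, TankB}.
Min-cut edges: Res→J3 (5), TankB→J7 (7); capacity 5 + 7 = 12.
This cut is saturated, so no flow can exceed 12.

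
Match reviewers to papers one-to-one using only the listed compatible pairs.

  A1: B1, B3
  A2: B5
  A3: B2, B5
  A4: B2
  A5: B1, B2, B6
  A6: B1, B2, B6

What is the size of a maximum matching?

Unit-capacity flow: source→left, listed edges, right→sink; max matching = max flow.
Augmenting path A1→B1 (+1); matched 1.
Augmenting path A2→B5 (+1); matched 2.
Augmenting path A3→B2 (+1); matched 3.
Augmenting path A5→B6 (+1); matched 4.
Augmenting path A6→B1→A1→B3 (+1); matched 5.
No augmenting path remains; maximum matching = 5.
König certificate: {A1, A5, A6, B2, B5} is a vertex cover of size 5 (every listed pair touches it), so no matching can be larger.

5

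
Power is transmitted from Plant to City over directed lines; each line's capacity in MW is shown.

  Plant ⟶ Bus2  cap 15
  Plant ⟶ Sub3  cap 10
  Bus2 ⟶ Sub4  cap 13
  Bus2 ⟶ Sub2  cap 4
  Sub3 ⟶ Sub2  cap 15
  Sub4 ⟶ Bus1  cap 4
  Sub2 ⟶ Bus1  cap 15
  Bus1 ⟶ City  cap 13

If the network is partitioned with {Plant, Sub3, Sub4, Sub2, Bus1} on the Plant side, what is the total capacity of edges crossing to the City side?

28

Edges leaving {Plant, Sub3, Sub4, Sub2, Bus1}: Plant→Bus2 (15), Bus1→City (13).
Cut capacity = 15 + 13 = 28.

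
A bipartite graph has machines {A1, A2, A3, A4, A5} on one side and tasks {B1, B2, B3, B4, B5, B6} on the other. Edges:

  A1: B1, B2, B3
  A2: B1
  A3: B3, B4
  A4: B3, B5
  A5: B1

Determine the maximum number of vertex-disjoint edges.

Unit-capacity flow: source→left, listed edges, right→sink; max matching = max flow.
Augmenting path A1→B1 (+1); matched 1.
Augmenting path A3→B3 (+1); matched 2.
Augmenting path A4→B5 (+1); matched 3.
Augmenting path A2→B1→A1→B2 (+1); matched 4.
No augmenting path remains; maximum matching = 4.
König certificate: {A1, A3, A4, B1} is a vertex cover of size 4 (every listed pair touches it), so no matching can be larger.

4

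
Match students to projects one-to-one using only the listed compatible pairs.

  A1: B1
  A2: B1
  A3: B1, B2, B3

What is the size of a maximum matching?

2

Unit-capacity flow: source→left, listed edges, right→sink; max matching = max flow.
Augmenting path A1→B1 (+1); matched 1.
Augmenting path A3→B2 (+1); matched 2.
No augmenting path remains; maximum matching = 2.
König certificate: {A3, B1} is a vertex cover of size 2 (every listed pair touches it), so no matching can be larger.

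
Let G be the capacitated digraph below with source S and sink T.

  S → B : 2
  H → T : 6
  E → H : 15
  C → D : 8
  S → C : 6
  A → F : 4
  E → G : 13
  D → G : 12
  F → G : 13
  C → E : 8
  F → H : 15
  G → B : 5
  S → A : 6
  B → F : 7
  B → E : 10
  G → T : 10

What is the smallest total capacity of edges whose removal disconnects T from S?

12

Augment S→A→F→G→T: bottleneck 4, flow now 4.
Augment S→B→E→G→T: bottleneck 2, flow now 6.
Augment S→C→D→G→T: bottleneck 4, flow now 10.
Augment S→C→E→H→T: bottleneck 2, flow now 12.
No augmenting path remains; maximum flow = 12.
By max-flow min-cut, the minimum cut capacity equals the max flow.
In the residual graph, reachable from S: {S, A}.
Min-cut edges: S→B (2), S→C (6), A→F (4); capacity 2 + 6 + 4 = 12.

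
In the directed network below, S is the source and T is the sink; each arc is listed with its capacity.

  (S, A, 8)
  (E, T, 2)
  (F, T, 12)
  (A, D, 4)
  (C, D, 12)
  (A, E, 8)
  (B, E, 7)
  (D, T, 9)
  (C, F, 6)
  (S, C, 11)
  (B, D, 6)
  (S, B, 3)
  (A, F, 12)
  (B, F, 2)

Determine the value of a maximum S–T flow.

Augment S→A→D→T: bottleneck 4, flow now 4.
Augment S→A→E→T: bottleneck 2, flow now 6.
Augment S→A→F→T: bottleneck 2, flow now 8.
Augment S→B→D→T: bottleneck 3, flow now 11.
Augment S→C→D→T: bottleneck 2, flow now 13.
Augment S→C→F→T: bottleneck 6, flow now 19.
Augment S→C→D→A→F→T: bottleneck 3, flow now 22. (uses reverse residual edge)
No augmenting path remains; maximum flow = 22.
In the residual graph, reachable from S: {S}.
Min-cut edges: S→A (8), S→B (3), S→C (11); capacity 8 + 3 + 11 = 22.
This cut is saturated, so no flow can exceed 22.

22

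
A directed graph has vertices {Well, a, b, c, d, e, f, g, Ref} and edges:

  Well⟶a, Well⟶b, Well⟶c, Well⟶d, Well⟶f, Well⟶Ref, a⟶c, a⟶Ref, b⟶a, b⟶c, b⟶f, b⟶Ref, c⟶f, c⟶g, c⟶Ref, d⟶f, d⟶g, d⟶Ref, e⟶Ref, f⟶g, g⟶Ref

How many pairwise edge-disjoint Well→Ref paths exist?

Assign every edge capacity 1; by Menger, the answer equals the max flow.
Path Well→Ref (+1); total 1.
Path Well→a→Ref (+1); total 2.
Path Well→b→Ref (+1); total 3.
Path Well→c→Ref (+1); total 4.
Path Well→d→Ref (+1); total 5.
Path Well→f→g→Ref (+1); total 6.
No residual Well→Ref path; max flow = 6.
Certifying cut of size 6: {Well→Ref, Well→a, Well→b, Well→c, Well→d, Well→f}.

6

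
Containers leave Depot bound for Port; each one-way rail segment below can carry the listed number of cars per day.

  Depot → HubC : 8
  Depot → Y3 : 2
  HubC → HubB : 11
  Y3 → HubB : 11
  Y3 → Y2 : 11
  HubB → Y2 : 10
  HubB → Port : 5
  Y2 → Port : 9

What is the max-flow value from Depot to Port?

Augment Depot→HubC→HubB→Port: bottleneck 5, flow now 5.
Augment Depot→Y3→Y2→Port: bottleneck 2, flow now 7.
Augment Depot→HubC→HubB→Y2→Port: bottleneck 3, flow now 10.
No augmenting path remains; maximum flow = 10.
In the residual graph, reachable from Depot: {Depot}.
Min-cut edges: Depot→HubC (8), Depot→Y3 (2); capacity 8 + 2 = 10.
This cut is saturated, so no flow can exceed 10.

10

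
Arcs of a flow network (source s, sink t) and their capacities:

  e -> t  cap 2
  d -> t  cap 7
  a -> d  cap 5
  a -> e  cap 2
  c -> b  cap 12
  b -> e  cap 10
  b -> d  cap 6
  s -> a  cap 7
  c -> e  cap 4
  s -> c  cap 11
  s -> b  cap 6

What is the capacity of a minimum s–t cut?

9

Augment s→a→d→t: bottleneck 5, flow now 5.
Augment s→a→e→t: bottleneck 2, flow now 7.
Augment s→b→d→t: bottleneck 2, flow now 9.
No augmenting path remains; maximum flow = 9.
By max-flow min-cut, the minimum cut capacity equals the max flow.
In the residual graph, reachable from s: {s, a, b, c, d, e}.
Min-cut edges: d→t (7), e→t (2); capacity 7 + 2 = 9.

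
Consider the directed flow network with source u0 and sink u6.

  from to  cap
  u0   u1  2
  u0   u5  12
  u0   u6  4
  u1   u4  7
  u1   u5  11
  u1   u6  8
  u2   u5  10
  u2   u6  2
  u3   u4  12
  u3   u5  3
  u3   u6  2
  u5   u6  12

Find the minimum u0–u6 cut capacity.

18

Augment u0→u6: bottleneck 4, flow now 4.
Augment u0→u1→u6: bottleneck 2, flow now 6.
Augment u0→u5→u6: bottleneck 12, flow now 18.
No augmenting path remains; maximum flow = 18.
By max-flow min-cut, the minimum cut capacity equals the max flow.
In the residual graph, reachable from u0: {u0}.
Min-cut edges: u0→u1 (2), u0→u5 (12), u0→u6 (4); capacity 2 + 12 + 4 = 18.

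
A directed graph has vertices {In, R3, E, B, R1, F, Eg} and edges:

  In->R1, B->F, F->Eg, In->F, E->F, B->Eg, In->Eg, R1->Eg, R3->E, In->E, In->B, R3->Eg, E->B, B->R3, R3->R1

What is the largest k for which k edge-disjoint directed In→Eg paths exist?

5

Assign every edge capacity 1; by Menger, the answer equals the max flow.
Path In→Eg (+1); total 1.
Path In→B→Eg (+1); total 2.
Path In→R1→Eg (+1); total 3.
Path In→F→Eg (+1); total 4.
Path In→E→B→R3→Eg (+1); total 5.
No residual In→Eg path; max flow = 5.
Certifying cut of size 5: {In→B, In→E, In→Eg, In→F, In→R1}.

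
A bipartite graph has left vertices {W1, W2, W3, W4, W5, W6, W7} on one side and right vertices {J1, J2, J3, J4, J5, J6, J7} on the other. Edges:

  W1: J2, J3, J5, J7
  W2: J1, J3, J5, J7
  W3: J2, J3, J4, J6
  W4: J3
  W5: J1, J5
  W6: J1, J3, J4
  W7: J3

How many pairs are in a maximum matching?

6

Unit-capacity flow: source→left, listed edges, right→sink; max matching = max flow.
Augmenting path W1→J2 (+1); matched 1.
Augmenting path W2→J1 (+1); matched 2.
Augmenting path W3→J3 (+1); matched 3.
Augmenting path W5→J5 (+1); matched 4.
Augmenting path W6→J4 (+1); matched 5.
Augmenting path W4→J3→W3→J6 (+1); matched 6.
No augmenting path remains; maximum matching = 6.
König certificate: {W1, W2, W3, W5, W6, J3} is a vertex cover of size 6 (every listed pair touches it), so no matching can be larger.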